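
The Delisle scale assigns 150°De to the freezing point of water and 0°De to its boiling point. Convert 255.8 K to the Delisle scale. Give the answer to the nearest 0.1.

176.0°De

First in Celsius: 255.8 - 273.15 = -17.3500°C.
Linearly onto the Delisle scale: 150 + (-17.3500 / 100) × (0 - 150) = 176.0°De.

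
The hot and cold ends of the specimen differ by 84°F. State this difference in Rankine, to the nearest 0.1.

84.0°R

Fahrenheit and Rankine degrees are the same size, so the interval is unchanged: 84.0.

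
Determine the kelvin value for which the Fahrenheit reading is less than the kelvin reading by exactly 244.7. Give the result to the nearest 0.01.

Let K be the kelvin reading. The Fahrenheit reading is F = 1.8·K - 459.67.
Require F - K = -244.7: (0.8)·K - 459.67 = -244.7.
K = (-244.7 + 459.67) / (0.8) = 268.71.

268.71 K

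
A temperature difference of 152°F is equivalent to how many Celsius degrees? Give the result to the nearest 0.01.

84.44°C

Only the scale ratio 5/9 matters for a change in temperature.
152 × 5/9 = 84.44.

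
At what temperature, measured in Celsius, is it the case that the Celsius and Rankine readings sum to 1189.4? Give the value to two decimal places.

249.19°C

Let C be the Celsius reading. The Rankine reading is R = 1.8·C + 491.67.
Require C + R = 1189.4: (2.8)·C + 491.67 = 1189.4.
C = (1189.4 - 491.67) / (2.8) = 249.19.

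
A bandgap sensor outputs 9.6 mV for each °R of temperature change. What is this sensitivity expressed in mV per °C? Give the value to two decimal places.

The quantity depends on a temperature interval, so only the ratio of degree sizes applies; the offset between the scales is irrelevant.
A change of 1°C is a change of 1.8°R, so per °C the value is 9.6 × 1.8 = 17.28.

17.28 mV per °C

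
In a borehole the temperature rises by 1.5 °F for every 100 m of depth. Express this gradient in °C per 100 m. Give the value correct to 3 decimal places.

The quantity depends on a temperature interval, so only the ratio of degree sizes applies; the offset between the scales is irrelevant.
A change of 1°F is a change of 5/9°C, so 1.5 × 5/9 = 0.833.

0.833 °C/100 m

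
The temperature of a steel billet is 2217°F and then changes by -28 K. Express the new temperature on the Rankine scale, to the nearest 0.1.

Initial temperature in Celsius: (2217 - 32) × 5/9 = 1213.8889°C.
The 28 K change is an interval; Kelvin and Celsius degrees are the same size, so ΔC = -28°C.
Final Celsius temperature: 1213.8889 - 28.0000 = 1185.8889°C.
In Rankine: 1185.8889 × 1.8 + 491.67 = 2626.3°R.

2626.3°R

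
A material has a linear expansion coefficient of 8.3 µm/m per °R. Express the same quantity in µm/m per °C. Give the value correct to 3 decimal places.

Since only a temperature interval is involved, the additive offset between the scales drops out.
A change of 1°C is a change of 1.8°R, so per °C the value is 8.3 × 1.8 = 14.940.

14.940 µm/m per °C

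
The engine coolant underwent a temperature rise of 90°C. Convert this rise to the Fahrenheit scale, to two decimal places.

162.00°F

An interval of 1°C corresponds to 1.8°F.
90 × 1.8 = 162.00.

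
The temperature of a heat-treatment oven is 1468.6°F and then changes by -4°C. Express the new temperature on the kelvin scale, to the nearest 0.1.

1067.3 K

Initial temperature in Celsius: (1468.6 - 32) × 5/9 = 798.1111°C.
Final Celsius temperature: 798.1111 - 4.0000 = 794.1111°C.
In kelvin: 794.1111 + 273.15 = 1067.3 K.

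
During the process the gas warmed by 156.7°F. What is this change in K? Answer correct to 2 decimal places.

87.06 K

An interval of 1°F corresponds to 5/9 K.
156.7 × 5/9 = 87.06.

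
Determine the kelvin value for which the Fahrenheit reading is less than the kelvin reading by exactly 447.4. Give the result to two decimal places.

15.34 K

Let K be the kelvin reading. The Fahrenheit reading is F = 1.8·K - 459.67.
Require F - K = -447.4: (0.8)·K - 459.67 = -447.4.
K = (-447.4 + 459.67) / (0.8) = 15.34.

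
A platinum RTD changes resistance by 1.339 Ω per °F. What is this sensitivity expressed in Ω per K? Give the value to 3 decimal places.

2.410 Ω per K

The quantity depends on a temperature interval, so only the ratio of degree sizes applies; the offset between the scales is irrelevant.
A change of 1 K is a change of 1.8°F, so per K the value is 1.339 × 1.8 = 2.410.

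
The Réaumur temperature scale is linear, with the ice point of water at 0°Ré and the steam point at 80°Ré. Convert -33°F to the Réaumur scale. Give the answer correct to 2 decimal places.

First in Celsius: (-33 - 32) × 5/9 = -36.1111°C.
Linearly onto the Réaumur scale: 0 + (-36.1111 / 100) × (80 - 0) = -28.89°Ré.

-28.89°Ré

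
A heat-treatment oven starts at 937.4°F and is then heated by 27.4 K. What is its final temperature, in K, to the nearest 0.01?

803.55 K

Initial temperature in Celsius: (937.4 - 32) × 5/9 = 503.0000°C.
The 27.4 K change is an interval; Kelvin and Celsius degrees are the same size, so ΔC = +27.4°C.
Final Celsius temperature: 503.0000 + 27.4000 = 530.4000°C.
In kelvin: 530.4000 + 273.15 = 803.55 K.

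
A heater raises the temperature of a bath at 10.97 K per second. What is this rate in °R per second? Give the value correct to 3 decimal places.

Since only a temperature interval is involved, the additive offset between the scales drops out.
A change of 1 K is a change of 1.8°R, so 10.97 × 1.8 = 19.746.

19.746 °R/second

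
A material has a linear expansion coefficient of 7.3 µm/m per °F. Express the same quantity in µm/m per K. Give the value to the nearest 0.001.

13.140 µm/m per K

Since only a temperature interval is involved, the additive offset between the scales drops out.
A change of 1 K is a change of 1.8°F, so per K the value is 7.3 × 1.8 = 13.140.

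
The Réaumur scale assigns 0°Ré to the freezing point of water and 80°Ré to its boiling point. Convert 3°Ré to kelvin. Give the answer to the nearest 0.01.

276.90 K

Linear interpolation between the fixed points: C = (3 - 0) × 100 / (80 - 0) = 3.7500°C.
Then 3.7500 + 273.15 = 276.90 K.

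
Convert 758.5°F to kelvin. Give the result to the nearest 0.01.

676.76 K

In Celsius: (758.5 - 32) × 5/9 = 403.6111°C.
In kelvin: 403.6111 + 273.15 = 676.76 K.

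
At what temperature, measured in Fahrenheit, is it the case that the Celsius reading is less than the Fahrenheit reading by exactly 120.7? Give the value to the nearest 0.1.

Let F be the Fahrenheit reading. The Celsius reading is C = 5/9·F - 17.7778.
Require C - F = -120.7: (-4/9)·F - 17.7778 = -120.7.
F = (-120.7 + 17.7778) / (-4/9) = 231.6.

231.6°F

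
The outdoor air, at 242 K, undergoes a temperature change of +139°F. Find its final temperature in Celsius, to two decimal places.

Initial temperature in Celsius: 242 - 273.15 = -31.1500°C.
The 139°F change is an interval, so only the factor 5/9 applies: +139 × 5/9 = +77.2222°C.
Final Celsius temperature: -31.1500 + 77.2222 = 46.0722°C.

46.07°C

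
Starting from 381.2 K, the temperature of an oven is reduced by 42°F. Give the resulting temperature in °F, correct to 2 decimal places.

184.49°F

Initial temperature in Celsius: 381.2 - 273.15 = 108.0500°C.
The 42°F change is an interval, so only the factor 5/9 applies: -42 × 5/9 = -23.3333°C.
Final Celsius temperature: 108.0500 - 23.3333 = 84.7167°C.
In Fahrenheit: 84.7167 × 1.8 + 32 = 184.49°F.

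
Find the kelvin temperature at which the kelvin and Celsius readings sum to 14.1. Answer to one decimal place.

Let K be the kelvin reading. The Celsius reading is C = 1·K - 273.15.
Require K + C = 14.1: (2)·K - 273.15 = 14.1.
K = (14.1 + 273.15) / (2) = 143.6.

143.6 K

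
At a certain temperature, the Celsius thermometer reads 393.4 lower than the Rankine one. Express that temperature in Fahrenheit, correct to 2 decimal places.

Let x be the Rankine reading; then the Celsius reading is 5/9·x - 273.15.
(5/9·x - 273.15) - x = -393.4  ⇒  (-4/9)·x = -120.25  ⇒  x = 270.5625°R.
In Celsius: (270.5625 - 491.67) × 5/9 = -122.8375°C.
In Fahrenheit: -122.8375 × 1.8 + 32 = -189.11°F.

-189.11°F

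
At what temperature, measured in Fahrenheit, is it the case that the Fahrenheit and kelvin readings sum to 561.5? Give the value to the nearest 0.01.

196.80°F

Let F be the Fahrenheit reading. The kelvin reading is K = 5/9·F + 255.372.
Require F + K = 561.5: (14/9)·F + 255.372 = 561.5.
F = (561.5 - 255.372) / (14/9) = 196.80.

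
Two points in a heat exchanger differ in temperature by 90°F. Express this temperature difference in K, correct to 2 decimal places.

50.00 K

An interval of 1°F corresponds to 5/9 K.
90 × 5/9 = 50.00.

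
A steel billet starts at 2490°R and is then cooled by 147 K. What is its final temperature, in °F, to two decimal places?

Initial temperature in Celsius: (2490 - 491.67) × 5/9 = 1110.1833°C.
The 147 K change is an interval; Kelvin and Celsius degrees are the same size, so ΔC = -147°C.
Final Celsius temperature: 1110.1833 - 147.0000 = 963.1833°C.
In Fahrenheit: 963.1833 × 1.8 + 32 = 1765.73°F.

1765.73°F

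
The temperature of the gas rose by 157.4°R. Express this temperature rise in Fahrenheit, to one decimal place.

Rankine and Fahrenheit degrees are the same size, so the interval is unchanged: 157.4.

157.4°F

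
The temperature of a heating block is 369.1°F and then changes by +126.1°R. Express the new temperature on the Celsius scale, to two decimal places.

Initial temperature in Celsius: (369.1 - 32) × 5/9 = 187.2778°C.
The 126.1°R change is an interval, so only the factor 5/9 applies: +126.1 × 5/9 = +70.0556°C.
Final Celsius temperature: 187.2778 + 70.0556 = 257.3333°C.

257.33°C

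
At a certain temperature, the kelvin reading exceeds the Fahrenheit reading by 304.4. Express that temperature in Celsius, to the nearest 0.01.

-79.06°C

Let x be the Fahrenheit reading; then the kelvin reading is 5/9·x + 255.372.
(5/9·x + 255.372) - x = 304.4  ⇒  (-4/9)·x = 49.0278  ⇒  x = -110.3125°F.
In Celsius: (-110.3125 - 32) × 5/9 = -79.06°C.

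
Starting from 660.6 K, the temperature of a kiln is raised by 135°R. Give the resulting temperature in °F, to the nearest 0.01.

Initial temperature in Celsius: 660.6 - 273.15 = 387.4500°C.
The 135°R change is an interval, so only the factor 5/9 applies: +135 × 5/9 = +75.0000°C.
Final Celsius temperature: 387.4500 + 75.0000 = 462.4500°C.
In Fahrenheit: 462.4500 × 1.8 + 32 = 864.41°F.

864.41°F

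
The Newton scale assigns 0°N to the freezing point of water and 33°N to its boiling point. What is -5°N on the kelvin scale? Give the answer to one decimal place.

258.0 K

Linear interpolation between the fixed points: C = (-5 - 0) × 100 / (33 - 0) = -15.1515°C.
Then -15.1515 + 273.15 = 258.0 K.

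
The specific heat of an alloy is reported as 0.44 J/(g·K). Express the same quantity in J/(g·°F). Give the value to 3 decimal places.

The quantity depends on a temperature interval, so only the ratio of degree sizes applies; the offset between the scales is irrelevant.
A change of 1°F is a change of 5/9 K, so per °F the value is 0.44 × 5/9 = 0.244.

0.244 J/(g·°F)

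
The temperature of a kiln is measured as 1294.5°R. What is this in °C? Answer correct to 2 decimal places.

446.02°C

In Celsius: (1294.5 - 491.67) × 5/9 = 446.0167°C.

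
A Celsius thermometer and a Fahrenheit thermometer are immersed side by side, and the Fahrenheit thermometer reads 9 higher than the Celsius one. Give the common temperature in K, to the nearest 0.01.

Let x be the Celsius reading; then the Fahrenheit reading is 1.8·x + 32.
(1.8·x + 32) - x = 9  ⇒  (0.8)·x = -23  ⇒  x = -28.7500°C.
In kelvin: -28.7500 + 273.15 = 244.40 K.

244.40 K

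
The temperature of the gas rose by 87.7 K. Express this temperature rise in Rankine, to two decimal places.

An interval of 1 K corresponds to 1.8°R.
87.7 × 1.8 = 157.86.

157.86°R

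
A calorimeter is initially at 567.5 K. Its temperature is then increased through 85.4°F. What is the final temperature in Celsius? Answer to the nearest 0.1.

Initial temperature in Celsius: 567.5 - 273.15 = 294.3500°C.
The 85.4°F change is an interval, so only the factor 5/9 applies: +85.4 × 5/9 = +47.4444°C.
Final Celsius temperature: 294.3500 + 47.4444 = 341.7944°C.

341.8°C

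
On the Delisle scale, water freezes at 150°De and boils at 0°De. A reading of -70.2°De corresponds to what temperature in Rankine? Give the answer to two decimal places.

755.91°R

Linear interpolation between the fixed points: C = (-70.2 - 150) × 100 / (0 - 150) = 146.8000°C.
Then 146.8000 × 1.8 + 491.67 = 755.91°R.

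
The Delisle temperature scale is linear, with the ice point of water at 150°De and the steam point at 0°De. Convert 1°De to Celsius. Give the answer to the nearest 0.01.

99.33°C

Linear interpolation between the fixed points: C = (1 - 150) × 100 / (0 - 150) = 99.3333°C.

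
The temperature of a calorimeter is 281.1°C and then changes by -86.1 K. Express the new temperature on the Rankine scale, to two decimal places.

842.67°R

The 86.1 K change is an interval; Kelvin and Celsius degrees are the same size, so ΔC = -86.1°C.
Final Celsius temperature: 281.1000 - 86.1000 = 195.0000°C.
In Rankine: 195.0000 × 1.8 + 491.67 = 842.67°R.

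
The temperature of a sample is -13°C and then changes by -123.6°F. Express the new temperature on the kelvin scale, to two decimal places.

191.48 K

The 123.6°F change is an interval, so only the factor 5/9 applies: -123.6 × 5/9 = -68.6667°C.
Final Celsius temperature: -13.0000 - 68.6667 = -81.6667°C.
In kelvin: -81.6667 + 273.15 = 191.48 K.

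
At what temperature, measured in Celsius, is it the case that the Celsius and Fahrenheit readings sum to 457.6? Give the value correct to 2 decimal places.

152.00°C

Let C be the Celsius reading. The Fahrenheit reading is F = 1.8·C + 32.
Require C + F = 457.6: (2.8)·C + 32 = 457.6.
C = (457.6 - 32) / (2.8) = 152.00.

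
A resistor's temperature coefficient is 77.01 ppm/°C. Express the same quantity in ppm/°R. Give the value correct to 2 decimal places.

The quantity depends on a temperature interval, so only the ratio of degree sizes applies; the offset between the scales is irrelevant.
A change of 1°R is a change of 5/9°C, so per °R the value is 77.01 × 5/9 = 42.78.

42.78 ppm/°R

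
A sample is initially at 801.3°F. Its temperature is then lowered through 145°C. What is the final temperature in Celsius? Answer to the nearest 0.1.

282.4°C

Initial temperature in Celsius: (801.3 - 32) × 5/9 = 427.3889°C.
Final Celsius temperature: 427.3889 - 145.0000 = 282.3889°C.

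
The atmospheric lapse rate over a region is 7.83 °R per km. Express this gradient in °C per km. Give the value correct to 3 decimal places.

Since only a temperature interval is involved, the additive offset between the scales drops out.
A change of 1°R is a change of 5/9°C, so 7.83 × 5/9 = 4.350.

4.350 °C/km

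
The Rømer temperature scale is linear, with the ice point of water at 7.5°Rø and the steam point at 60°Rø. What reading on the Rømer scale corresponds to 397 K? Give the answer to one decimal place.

72.5°Rø

First in Celsius: 397 - 273.15 = 123.8500°C.
Linearly onto the Rømer scale: 7.5 + (123.8500 / 100) × (60 - 7.5) = 72.5°Rø.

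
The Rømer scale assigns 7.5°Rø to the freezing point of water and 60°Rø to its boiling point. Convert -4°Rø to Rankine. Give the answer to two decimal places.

Linear interpolation between the fixed points: C = (-4 - 7.5) × 100 / (60 - 7.5) = -21.9048°C.
Then -21.9048 × 1.8 + 491.67 = 452.24°R.

452.24°R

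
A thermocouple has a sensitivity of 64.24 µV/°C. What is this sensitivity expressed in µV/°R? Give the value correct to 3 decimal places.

35.689 µV/°R

Since only a temperature interval is involved, the additive offset between the scales drops out.
A change of 1°R is a change of 5/9°C, so per °R the value is 64.24 × 5/9 = 35.689.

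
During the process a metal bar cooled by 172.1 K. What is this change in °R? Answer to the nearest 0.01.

Only the scale ratio 1.8 matters for a change in temperature.
172.1 × 1.8 = 309.78.

309.78°R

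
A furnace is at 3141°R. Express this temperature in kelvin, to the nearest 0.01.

In Celsius: (3141 - 491.67) × 5/9 = 1471.8500°C.
In kelvin: 1471.8500 + 273.15 = 1745.00 K.

1745.00 K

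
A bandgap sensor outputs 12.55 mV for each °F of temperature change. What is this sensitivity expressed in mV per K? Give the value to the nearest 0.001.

22.590 mV per K

The quantity depends on a temperature interval, so only the ratio of degree sizes applies; the offset between the scales is irrelevant.
A change of 1 K is a change of 1.8°F, so per K the value is 12.55 × 1.8 = 22.590.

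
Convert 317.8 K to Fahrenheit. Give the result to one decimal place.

In Celsius: 317.8 - 273.15 = 44.6500°C.
In Fahrenheit: 44.6500 × 1.8 + 32 = 112.4°F.

112.4°F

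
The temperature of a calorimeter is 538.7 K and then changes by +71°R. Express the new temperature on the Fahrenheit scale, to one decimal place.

Initial temperature in Celsius: 538.7 - 273.15 = 265.5500°C.
The 71°R change is an interval, so only the factor 5/9 applies: +71 × 5/9 = +39.4444°C.
Final Celsius temperature: 265.5500 + 39.4444 = 304.9944°C.
In Fahrenheit: 304.9944 × 1.8 + 32 = 581.0°F.

581.0°F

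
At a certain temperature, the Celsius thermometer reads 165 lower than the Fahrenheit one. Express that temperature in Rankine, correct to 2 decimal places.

790.92°R

Let x be the Fahrenheit reading; then the Celsius reading is 5/9·x - 17.7778.
(5/9·x - 17.7778) - x = -165  ⇒  (-4/9)·x = -147.222  ⇒  x = 331.2500°F.
In Celsius: (331.25 - 32) × 5/9 = 166.2500°C.
In Rankine: 166.2500 × 1.8 + 491.67 = 790.92°R.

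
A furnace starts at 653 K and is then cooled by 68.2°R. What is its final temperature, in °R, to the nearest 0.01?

1107.20°R

Initial temperature in Celsius: 653 - 273.15 = 379.8500°C.
The 68.2°R change is an interval, so only the factor 5/9 applies: -68.2 × 5/9 = -37.8889°C.
Final Celsius temperature: 379.8500 - 37.8889 = 341.9611°C.
In Rankine: 341.9611 × 1.8 + 491.67 = 1107.20°R.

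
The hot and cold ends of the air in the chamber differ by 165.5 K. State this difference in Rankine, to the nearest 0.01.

Only the scale ratio 1.8 matters for a change in temperature.
165.5 × 1.8 = 297.90.

297.90°R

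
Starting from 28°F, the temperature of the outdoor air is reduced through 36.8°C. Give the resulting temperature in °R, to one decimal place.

Initial temperature in Celsius: (28 - 32) × 5/9 = -2.2222°C.
Final Celsius temperature: -2.2222 - 36.8000 = -39.0222°C.
In Rankine: -39.0222 × 1.8 + 491.67 = 421.4°R.

421.4°R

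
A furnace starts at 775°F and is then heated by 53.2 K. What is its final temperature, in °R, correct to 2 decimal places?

Initial temperature in Celsius: (775 - 32) × 5/9 = 412.7778°C.
The 53.2 K change is an interval; Kelvin and Celsius degrees are the same size, so ΔC = +53.2°C.
Final Celsius temperature: 412.7778 + 53.2000 = 465.9778°C.
In Rankine: 465.9778 × 1.8 + 491.67 = 1330.43°R.

1330.43°R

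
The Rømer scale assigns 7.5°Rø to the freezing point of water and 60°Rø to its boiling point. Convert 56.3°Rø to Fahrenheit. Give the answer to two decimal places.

Linear interpolation between the fixed points: C = (56.3 - 7.5) × 100 / (60 - 7.5) = 92.9524°C.
Then 92.9524 × 1.8 + 32 = 199.31°F.

199.31°F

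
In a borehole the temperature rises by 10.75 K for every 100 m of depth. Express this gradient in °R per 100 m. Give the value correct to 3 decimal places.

The quantity depends on a temperature interval, so only the ratio of degree sizes applies; the offset between the scales is irrelevant.
A change of 1 K is a change of 1.8°R, so 10.75 × 1.8 = 19.350.

19.350 °R/100 m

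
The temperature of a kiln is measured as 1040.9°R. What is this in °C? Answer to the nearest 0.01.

In Celsius: (1040.9 - 491.67) × 5/9 = 305.1278°C.

305.13°C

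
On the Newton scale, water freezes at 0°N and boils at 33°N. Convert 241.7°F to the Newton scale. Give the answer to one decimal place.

38.4°N

First in Celsius: (241.7 - 32) × 5/9 = 116.5000°C.
Linearly onto the Newton scale: 0 + (116.5000 / 100) × (33 - 0) = 38.4°N.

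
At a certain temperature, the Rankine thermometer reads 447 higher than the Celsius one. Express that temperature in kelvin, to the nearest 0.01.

217.31 K

Let x be the Celsius reading; then the Rankine reading is 1.8·x + 491.67.
(1.8·x + 491.67) - x = 447  ⇒  (0.8)·x = -44.67  ⇒  x = -55.8375°C.
In kelvin: -55.8375 + 273.15 = 217.31 K.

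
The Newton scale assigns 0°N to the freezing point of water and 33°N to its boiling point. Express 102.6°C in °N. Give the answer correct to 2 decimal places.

Linearly onto the Newton scale: 0 + (102.6000 / 100) × (33 - 0) = 33.86°N.

33.86°N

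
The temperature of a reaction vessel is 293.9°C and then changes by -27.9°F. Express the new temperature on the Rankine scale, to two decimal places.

992.79°R

The 27.9°F change is an interval, so only the factor 5/9 applies: -27.9 × 5/9 = -15.5000°C.
Final Celsius temperature: 293.9000 - 15.5000 = 278.4000°C.
In Rankine: 278.4000 × 1.8 + 491.67 = 992.79°R.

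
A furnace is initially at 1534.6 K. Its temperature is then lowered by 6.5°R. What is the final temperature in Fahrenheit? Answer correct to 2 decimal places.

Initial temperature in Celsius: 1534.6 - 273.15 = 1261.4500°C.
The 6.5°R change is an interval, so only the factor 5/9 applies: -6.5 × 5/9 = -3.6111°C.
Final Celsius temperature: 1261.4500 - 3.6111 = 1257.8389°C.
In Fahrenheit: 1257.8389 × 1.8 + 32 = 2296.11°F.

2296.11°F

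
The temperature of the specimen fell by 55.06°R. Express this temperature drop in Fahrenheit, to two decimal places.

55.06°F

Rankine and Fahrenheit degrees are the same size, so the interval is unchanged: 55.06.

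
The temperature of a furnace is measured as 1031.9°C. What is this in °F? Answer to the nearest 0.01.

1889.42°F

In Fahrenheit: 1031.9000 × 1.8 + 32 = 1889.42°F.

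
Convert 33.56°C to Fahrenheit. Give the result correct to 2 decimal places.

In Fahrenheit: 33.5600 × 1.8 + 32 = 92.41°F.

92.41°F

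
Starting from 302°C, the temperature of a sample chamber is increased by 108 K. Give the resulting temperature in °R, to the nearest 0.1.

1229.7°R

The 108 K change is an interval; Kelvin and Celsius degrees are the same size, so ΔC = +108°C.
Final Celsius temperature: 302.0000 + 108.0000 = 410.0000°C.
In Rankine: 410.0000 × 1.8 + 491.67 = 1229.7°R.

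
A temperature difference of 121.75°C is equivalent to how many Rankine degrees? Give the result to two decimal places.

An interval of 1°C corresponds to 1.8°R.
121.75 × 1.8 = 219.15.

219.15°R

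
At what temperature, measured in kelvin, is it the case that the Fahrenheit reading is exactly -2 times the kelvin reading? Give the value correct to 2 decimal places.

Let K be the kelvin reading. The Fahrenheit reading is F = 1.8·K - 459.67.
Require F = -2·K: 1.8·K - 459.67 = -2·K.
(3.8)·K = 459.67  ⇒  K = 120.97.

120.97 K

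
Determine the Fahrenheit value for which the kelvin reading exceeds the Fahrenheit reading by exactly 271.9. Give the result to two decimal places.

-37.19°F

Let F be the Fahrenheit reading. The kelvin reading is K = 5/9·F + 255.372.
Require K - F = 271.9: (-4/9)·F + 255.372 = 271.9.
F = (271.9 - 255.372) / (-4/9) = -37.19.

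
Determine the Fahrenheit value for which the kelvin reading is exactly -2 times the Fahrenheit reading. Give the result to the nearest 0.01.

Let F be the Fahrenheit reading. The kelvin reading is K = 5/9·F + 255.372.
Require K = -2·F: 5/9·F + 255.372 = -2·F.
(23/9)·F = -255.372  ⇒  F = -99.93.

-99.93°F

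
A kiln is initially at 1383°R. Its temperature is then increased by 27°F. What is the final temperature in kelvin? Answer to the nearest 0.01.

783.33 K

Initial temperature in Celsius: (1383 - 491.67) × 5/9 = 495.1833°C.
The 27°F change is an interval, so only the factor 5/9 applies: +27 × 5/9 = +15.0000°C.
Final Celsius temperature: 495.1833 + 15.0000 = 510.1833°C.
In kelvin: 510.1833 + 273.15 = 783.33 K.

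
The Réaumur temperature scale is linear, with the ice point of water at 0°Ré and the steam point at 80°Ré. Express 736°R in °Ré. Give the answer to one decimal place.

108.6°Ré

First in Celsius: (736 - 491.67) × 5/9 = 135.7389°C.
Linearly onto the Réaumur scale: 0 + (135.7389 / 100) × (80 - 0) = 108.6°Ré.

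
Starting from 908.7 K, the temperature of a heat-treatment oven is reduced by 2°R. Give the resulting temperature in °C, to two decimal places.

634.44°C

Initial temperature in Celsius: 908.7 - 273.15 = 635.5500°C.
The 2°R change is an interval, so only the factor 5/9 applies: -2 × 5/9 = -1.1111°C.
Final Celsius temperature: 635.5500 - 1.1111 = 634.4389°C.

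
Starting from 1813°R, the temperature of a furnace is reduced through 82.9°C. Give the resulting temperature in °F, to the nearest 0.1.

Initial temperature in Celsius: (1813 - 491.67) × 5/9 = 734.0722°C.
Final Celsius temperature: 734.0722 - 82.9000 = 651.1722°C.
In Fahrenheit: 651.1722 × 1.8 + 32 = 1204.1°F.

1204.1°F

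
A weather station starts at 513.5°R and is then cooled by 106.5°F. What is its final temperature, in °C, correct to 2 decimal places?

Initial temperature in Celsius: (513.5 - 491.67) × 5/9 = 12.1278°C.
The 106.5°F change is an interval, so only the factor 5/9 applies: -106.5 × 5/9 = -59.1667°C.
Final Celsius temperature: 12.1278 - 59.1667 = -47.0389°C.

-47.04°C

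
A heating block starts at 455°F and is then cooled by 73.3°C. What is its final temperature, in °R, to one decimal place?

782.7°R

Initial temperature in Celsius: (455 - 32) × 5/9 = 235.0000°C.
Final Celsius temperature: 235.0000 - 73.3000 = 161.7000°C.
In Rankine: 161.7000 × 1.8 + 491.67 = 782.7°R.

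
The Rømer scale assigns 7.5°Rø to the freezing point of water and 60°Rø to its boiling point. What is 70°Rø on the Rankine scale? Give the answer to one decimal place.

Linear interpolation between the fixed points: C = (70 - 7.5) × 100 / (60 - 7.5) = 119.0476°C.
Then 119.0476 × 1.8 + 491.67 = 706.0°R.

706.0°R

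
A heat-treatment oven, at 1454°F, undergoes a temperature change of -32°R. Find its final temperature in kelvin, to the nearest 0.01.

Initial temperature in Celsius: (1454 - 32) × 5/9 = 790.0000°C.
The 32°R change is an interval, so only the factor 5/9 applies: -32 × 5/9 = -17.7778°C.
Final Celsius temperature: 790.0000 - 17.7778 = 772.2222°C.
In kelvin: 772.2222 + 273.15 = 1045.37 K.

1045.37 K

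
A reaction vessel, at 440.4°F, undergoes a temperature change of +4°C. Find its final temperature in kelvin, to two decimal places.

Initial temperature in Celsius: (440.4 - 32) × 5/9 = 226.8889°C.
Final Celsius temperature: 226.8889 + 4.0000 = 230.8889°C.
In kelvin: 230.8889 + 273.15 = 504.04 K.

504.04 K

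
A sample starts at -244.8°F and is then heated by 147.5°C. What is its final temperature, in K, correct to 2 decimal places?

266.87 K

Initial temperature in Celsius: (-244.8 - 32) × 5/9 = -153.7778°C.
Final Celsius temperature: -153.7778 + 147.5000 = -6.2778°C.
In kelvin: -6.2778 + 273.15 = 266.87 K.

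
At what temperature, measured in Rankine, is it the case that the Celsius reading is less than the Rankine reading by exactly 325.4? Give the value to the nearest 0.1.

Let R be the Rankine reading. The Celsius reading is C = 5/9·R - 273.15.
Require C - R = -325.4: (-4/9)·R - 273.15 = -325.4.
R = (-325.4 + 273.15) / (-4/9) = 117.6.

117.6°R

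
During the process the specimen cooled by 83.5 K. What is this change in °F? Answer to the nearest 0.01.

150.30°F

For a temperature interval the offset drops out; only the factor 1.8 applies.
83.5 × 1.8 = 150.30.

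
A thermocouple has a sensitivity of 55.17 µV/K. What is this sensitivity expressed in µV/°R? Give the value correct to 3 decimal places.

30.650 µV/°R

The quantity depends on a temperature interval, so only the ratio of degree sizes applies; the offset between the scales is irrelevant.
A change of 1°R is a change of 5/9 K, so per °R the value is 55.17 × 5/9 = 30.650.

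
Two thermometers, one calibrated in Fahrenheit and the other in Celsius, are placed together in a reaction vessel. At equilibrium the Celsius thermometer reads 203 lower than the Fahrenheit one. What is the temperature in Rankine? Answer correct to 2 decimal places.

Let x be the Fahrenheit reading; then the Celsius reading is 5/9·x - 17.7778.
(5/9·x - 17.7778) - x = -203  ⇒  (-4/9)·x = -185.222  ⇒  x = 416.7500°F.
In Celsius: (416.75 - 32) × 5/9 = 213.7500°C.
In Rankine: 213.7500 × 1.8 + 491.67 = 876.42°R.

876.42°R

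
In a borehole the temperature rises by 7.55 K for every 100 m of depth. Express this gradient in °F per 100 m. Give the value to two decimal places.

13.59 °F/100 m

Since only a temperature interval is involved, the additive offset between the scales drops out.
A change of 1 K is a change of 1.8°F, so 7.55 × 1.8 = 13.59.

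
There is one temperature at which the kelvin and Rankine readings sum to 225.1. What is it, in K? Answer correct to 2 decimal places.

80.39 K

Let K be the kelvin reading. The Rankine reading is R = 1.8·K.
Require K + R = 225.1: (2.8)·K = 225.1.
K = (225.1) / (2.8) = 80.39.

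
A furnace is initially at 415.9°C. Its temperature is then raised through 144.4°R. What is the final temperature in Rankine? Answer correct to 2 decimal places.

The 144.4°R change is an interval, so only the factor 5/9 applies: +144.4 × 5/9 = +80.2222°C.
Final Celsius temperature: 415.9000 + 80.2222 = 496.1222°C.
In Rankine: 496.1222 × 1.8 + 491.67 = 1384.69°R.

1384.69°R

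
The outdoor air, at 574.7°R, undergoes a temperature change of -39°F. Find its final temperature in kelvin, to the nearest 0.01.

Initial temperature in Celsius: (574.7 - 491.67) × 5/9 = 46.1278°C.
The 39°F change is an interval, so only the factor 5/9 applies: -39 × 5/9 = -21.6667°C.
Final Celsius temperature: 46.1278 - 21.6667 = 24.4611°C.
In kelvin: 24.4611 + 273.15 = 297.61 K.

297.61 K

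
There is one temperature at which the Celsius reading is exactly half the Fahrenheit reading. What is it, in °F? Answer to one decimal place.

320.0°F

Let F be the Fahrenheit reading. The Celsius reading is C = 5/9·F - 17.7778.
Require C = 0.5·F: 5/9·F - 17.7778 = 0.5·F.
(1/18)·F = 17.7778  ⇒  F = 320.0.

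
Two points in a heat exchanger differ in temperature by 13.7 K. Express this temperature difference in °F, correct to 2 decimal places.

24.66°F

Only the scale ratio 1.8 matters for a change in temperature.
13.7 × 1.8 = 24.66.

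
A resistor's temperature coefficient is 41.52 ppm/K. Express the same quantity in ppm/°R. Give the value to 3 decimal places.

The quantity depends on a temperature interval, so only the ratio of degree sizes applies; the offset between the scales is irrelevant.
A change of 1°R is a change of 5/9 K, so per °R the value is 41.52 × 5/9 = 23.067.

23.067 ppm/°R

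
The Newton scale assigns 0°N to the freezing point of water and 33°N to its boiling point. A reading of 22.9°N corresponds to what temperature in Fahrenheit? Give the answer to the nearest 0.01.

156.91°F

Linear interpolation between the fixed points: C = (22.9 - 0) × 100 / (33 - 0) = 69.3939°C.
Then 69.3939 × 1.8 + 32 = 156.91°F.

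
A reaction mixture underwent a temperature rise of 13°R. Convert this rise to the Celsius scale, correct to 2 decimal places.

For a temperature interval the offset drops out; only the factor 5/9 applies.
13 × 5/9 = 7.22.

7.22°C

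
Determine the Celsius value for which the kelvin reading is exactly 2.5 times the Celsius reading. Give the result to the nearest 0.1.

182.1°C

Let C be the Celsius reading. The kelvin reading is K = 1·C + 273.15.
Require K = 2.5·C: 1·C + 273.15 = 2.5·C.
(-1.5)·C = -273.15  ⇒  C = 182.1.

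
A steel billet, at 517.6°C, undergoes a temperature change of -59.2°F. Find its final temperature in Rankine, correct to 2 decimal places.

1364.15°R

The 59.2°F change is an interval, so only the factor 5/9 applies: -59.2 × 5/9 = -32.8889°C.
Final Celsius temperature: 517.6000 - 32.8889 = 484.7111°C.
In Rankine: 484.7111 × 1.8 + 491.67 = 1364.15°R.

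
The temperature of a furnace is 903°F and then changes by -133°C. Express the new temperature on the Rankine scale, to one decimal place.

Initial temperature in Celsius: (903 - 32) × 5/9 = 483.8889°C.
Final Celsius temperature: 483.8889 - 133.0000 = 350.8889°C.
In Rankine: 350.8889 × 1.8 + 491.67 = 1123.3°R.

1123.3°R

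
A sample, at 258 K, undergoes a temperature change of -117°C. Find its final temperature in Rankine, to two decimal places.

Initial temperature in Celsius: 258 - 273.15 = -15.1500°C.
Final Celsius temperature: -15.1500 - 117.0000 = -132.1500°C.
In Rankine: -132.1500 × 1.8 + 491.67 = 253.80°R.

253.80°R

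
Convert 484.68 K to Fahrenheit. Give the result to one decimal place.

In Celsius: 484.68 - 273.15 = 211.5300°C.
In Fahrenheit: 211.5300 × 1.8 + 32 = 412.8°F.

412.8°F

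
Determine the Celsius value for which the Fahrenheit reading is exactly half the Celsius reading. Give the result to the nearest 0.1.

-24.6°C

Let C be the Celsius reading. The Fahrenheit reading is F = 1.8·C + 32.
Require F = 0.5·C: 1.8·C + 32 = 0.5·C.
(1.3)·C = -32  ⇒  C = -24.6.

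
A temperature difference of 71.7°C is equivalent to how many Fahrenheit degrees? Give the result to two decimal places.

An interval of 1°C corresponds to 1.8°F.
71.7 × 1.8 = 129.06.

129.06°F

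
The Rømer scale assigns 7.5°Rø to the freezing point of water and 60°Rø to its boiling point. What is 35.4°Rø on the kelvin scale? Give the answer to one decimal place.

326.3 K

Linear interpolation between the fixed points: C = (35.4 - 7.5) × 100 / (60 - 7.5) = 53.1429°C.
Then 53.1429 + 273.15 = 326.3 K.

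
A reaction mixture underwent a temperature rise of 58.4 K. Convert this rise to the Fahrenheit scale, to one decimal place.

Only the scale ratio 1.8 matters for a change in temperature.
58.4 × 1.8 = 105.1.

105.1°F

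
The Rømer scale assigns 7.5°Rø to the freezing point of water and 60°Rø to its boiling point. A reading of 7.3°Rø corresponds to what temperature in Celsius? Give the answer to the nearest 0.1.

-0.4°C

Linear interpolation between the fixed points: C = (7.3 - 7.5) × 100 / (60 - 7.5) = -0.3810°C.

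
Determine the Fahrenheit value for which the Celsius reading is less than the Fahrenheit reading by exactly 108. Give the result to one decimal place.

Let F be the Fahrenheit reading. The Celsius reading is C = 5/9·F - 17.7778.
Require C - F = -108: (-4/9)·F - 17.7778 = -108.
F = (-108 + 17.7778) / (-4/9) = 203.0.

203.0°F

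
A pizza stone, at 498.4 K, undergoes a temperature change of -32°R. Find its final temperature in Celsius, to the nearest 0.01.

Initial temperature in Celsius: 498.4 - 273.15 = 225.2500°C.
The 32°R change is an interval, so only the factor 5/9 applies: -32 × 5/9 = -17.7778°C.
Final Celsius temperature: 225.2500 - 17.7778 = 207.4722°C.

207.47°C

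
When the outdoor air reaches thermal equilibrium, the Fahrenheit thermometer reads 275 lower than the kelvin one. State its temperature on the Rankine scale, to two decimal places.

Let x be the kelvin reading; then the Fahrenheit reading is 1.8·x - 459.67.
(1.8·x - 459.67) - x = -275  ⇒  (0.8)·x = 184.67  ⇒  x = 230.8375 K.
In Celsius: 230.8375 - 273.15 = -42.3125°C.
In Rankine: -42.3125 × 1.8 + 491.67 = 415.51°R.

415.51°R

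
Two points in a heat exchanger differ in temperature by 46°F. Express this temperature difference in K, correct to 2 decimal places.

For a temperature interval the offset drops out; only the factor 5/9 applies.
46 × 5/9 = 25.56.

25.56 K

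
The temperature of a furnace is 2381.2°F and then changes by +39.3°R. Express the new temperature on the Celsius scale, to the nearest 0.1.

Initial temperature in Celsius: (2381.2 - 32) × 5/9 = 1305.1111°C.
The 39.3°R change is an interval, so only the factor 5/9 applies: +39.3 × 5/9 = +21.8333°C.
Final Celsius temperature: 1305.1111 + 21.8333 = 1326.9444°C.

1326.9°C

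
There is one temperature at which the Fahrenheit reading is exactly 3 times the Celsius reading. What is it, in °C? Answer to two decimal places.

Let C be the Celsius reading. The Fahrenheit reading is F = 1.8·C + 32.
Require F = 3·C: 1.8·C + 32 = 3·C.
(-1.2)·C = -32  ⇒  C = 26.67.

26.67°C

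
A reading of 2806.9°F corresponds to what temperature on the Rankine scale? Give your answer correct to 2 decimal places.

In Celsius: (2806.9 - 32) × 5/9 = 1541.6111°C.
In Rankine: 1541.6111 × 1.8 + 491.67 = 3266.57°R.

3266.57°R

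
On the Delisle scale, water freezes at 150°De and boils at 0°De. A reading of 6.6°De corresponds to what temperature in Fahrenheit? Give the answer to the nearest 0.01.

Linear interpolation between the fixed points: C = (6.6 - 150) × 100 / (0 - 150) = 95.6000°C.
Then 95.6000 × 1.8 + 32 = 204.08°F.

204.08°F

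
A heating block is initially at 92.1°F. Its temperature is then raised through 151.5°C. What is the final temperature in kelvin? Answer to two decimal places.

458.04 K

Initial temperature in Celsius: (92.1 - 32) × 5/9 = 33.3889°C.
Final Celsius temperature: 33.3889 + 151.5000 = 184.8889°C.
In kelvin: 184.8889 + 273.15 = 458.04 K.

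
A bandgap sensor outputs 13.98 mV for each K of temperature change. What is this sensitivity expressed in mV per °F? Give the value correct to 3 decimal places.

The quantity depends on a temperature interval, so only the ratio of degree sizes applies; the offset between the scales is irrelevant.
A change of 1°F is a change of 5/9 K, so per °F the value is 13.98 × 5/9 = 7.767.

7.767 mV per °F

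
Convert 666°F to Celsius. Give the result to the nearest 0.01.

In Celsius: (666 - 32) × 5/9 = 352.2222°C.

352.22°C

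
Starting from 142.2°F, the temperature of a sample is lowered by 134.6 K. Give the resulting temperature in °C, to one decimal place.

Initial temperature in Celsius: (142.2 - 32) × 5/9 = 61.2222°C.
The 134.6 K change is an interval; Kelvin and Celsius degrees are the same size, so ΔC = -134.6°C.
Final Celsius temperature: 61.2222 - 134.6000 = -73.3778°C.

-73.4°C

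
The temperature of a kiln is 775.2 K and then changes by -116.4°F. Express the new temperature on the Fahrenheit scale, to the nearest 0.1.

Initial temperature in Celsius: 775.2 - 273.15 = 502.0500°C.
The 116.4°F change is an interval, so only the factor 5/9 applies: -116.4 × 5/9 = -64.6667°C.
Final Celsius temperature: 502.0500 - 64.6667 = 437.3833°C.
In Fahrenheit: 437.3833 × 1.8 + 32 = 819.3°F.

819.3°F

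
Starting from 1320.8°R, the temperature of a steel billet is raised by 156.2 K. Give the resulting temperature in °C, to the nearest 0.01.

616.83°C

Initial temperature in Celsius: (1320.8 - 491.67) × 5/9 = 460.6278°C.
The 156.2 K change is an interval; Kelvin and Celsius degrees are the same size, so ΔC = +156.2°C.
Final Celsius temperature: 460.6278 + 156.2000 = 616.8278°C.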